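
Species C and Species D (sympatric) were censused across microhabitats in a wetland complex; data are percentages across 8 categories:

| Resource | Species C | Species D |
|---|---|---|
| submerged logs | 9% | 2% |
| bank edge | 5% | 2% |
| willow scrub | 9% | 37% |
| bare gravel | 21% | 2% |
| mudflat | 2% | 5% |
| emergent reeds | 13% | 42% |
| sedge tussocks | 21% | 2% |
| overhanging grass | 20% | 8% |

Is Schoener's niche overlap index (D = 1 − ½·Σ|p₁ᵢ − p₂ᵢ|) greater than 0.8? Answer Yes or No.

Convert percentages to proportions (divide by 100).
Σ|p₁ᵢ − p₂ᵢ| = 0.07 + 0.03 + 0.28 + 0.19 + 0.03 + 0.29 + 0.19 + 0.12 = 1.20
D = 1 − ½ × 1.20 = 1 − 0.600 = 0.4000
D = 0.4000 < 0.8 → No.

No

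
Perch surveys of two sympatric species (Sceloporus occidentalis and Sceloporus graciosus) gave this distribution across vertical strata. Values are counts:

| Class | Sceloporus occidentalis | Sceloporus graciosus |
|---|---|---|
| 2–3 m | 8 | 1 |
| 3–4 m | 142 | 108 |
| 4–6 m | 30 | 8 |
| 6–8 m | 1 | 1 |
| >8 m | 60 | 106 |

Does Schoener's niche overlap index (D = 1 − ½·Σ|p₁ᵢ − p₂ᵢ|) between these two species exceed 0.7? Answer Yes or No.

Proportions for Sceloporus occidentalis (n=241): 8/241=0.0332, 142/241=0.5892, 30/241=0.1245, 1/241=0.0041, 60/241=0.2490
Proportions for Sceloporus graciosus (n=224): 1/224=0.0045, 108/224=0.4821, 8/224=0.0357, 1/224=0.0045, 106/224=0.4732
Σ|p₁ᵢ − p₂ᵢ| = 0.0287 + 0.1071 + 0.0888 + 0.0004 + 0.2242 = 0.4492
D = 1 − ½ × 0.4492 = 1 − 0.22460 = 0.77540
D = 0.77540 > 0.7 → Yes.

Yes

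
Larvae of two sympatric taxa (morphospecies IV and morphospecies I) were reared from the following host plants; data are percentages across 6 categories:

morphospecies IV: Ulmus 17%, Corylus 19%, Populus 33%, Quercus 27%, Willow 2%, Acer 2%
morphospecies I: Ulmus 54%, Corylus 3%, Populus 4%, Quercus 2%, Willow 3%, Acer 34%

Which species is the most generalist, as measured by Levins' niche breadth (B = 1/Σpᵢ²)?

morphospecies IV

Convert percentages to proportions (divide by 100).
Σp_IVᵢ² = 0.17² + 0.19² + 0.33² + 0.27² + 0.02² + 0.02² = 0.0289 + 0.0361 + 0.1089 + 0.0729 + 0.0004 + 0.0004 = 0.2476
B_IV = 1 / 0.2476 = 4.0388
Σp_Iᵢ² = 0.54² + 0.03² + 0.04² + 0.02² + 0.03² + 0.34² = 0.2916 + 0.0009 + 0.0016 + 0.0004 + 0.0009 + 0.1156 = 0.4110
B_I = 1 / 0.4110 = 2.4331
Highest B → broadest niche (most generalist): morphospecies IV (B = 4.04).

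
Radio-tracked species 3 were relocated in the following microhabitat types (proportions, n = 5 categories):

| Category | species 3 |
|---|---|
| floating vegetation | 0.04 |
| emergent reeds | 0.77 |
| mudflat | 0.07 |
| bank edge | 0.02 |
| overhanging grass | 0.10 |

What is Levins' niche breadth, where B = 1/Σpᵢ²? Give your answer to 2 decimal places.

Σpᵢ² = 0.04² + 0.77² + 0.07² + 0.02² + 0.10² = 0.0016 + 0.5929 + 0.0049 + 0.0004 + 0.0100 = 0.6098
B = 1 / 0.6098 = 1.6399

1.64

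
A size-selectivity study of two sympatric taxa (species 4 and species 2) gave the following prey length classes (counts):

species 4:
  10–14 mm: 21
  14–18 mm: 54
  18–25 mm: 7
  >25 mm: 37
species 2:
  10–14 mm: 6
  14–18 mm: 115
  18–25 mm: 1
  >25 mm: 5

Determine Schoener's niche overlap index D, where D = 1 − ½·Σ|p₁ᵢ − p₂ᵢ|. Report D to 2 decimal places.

0.55

Proportions for species 4 (n=119): 21/119=0.1765, 54/119=0.4538, 7/119=0.0588, 37/119=0.3109
Proportions for species 2 (n=127): 6/127=0.0472, 115/127=0.9055, 1/127=0.0079, 5/127=0.0394
Σ|p₁ᵢ − p₂ᵢ| = 0.1293 + 0.4517 + 0.0509 + 0.2715 = 0.9034
D = 1 − ½ × 0.9034 = 1 − 0.45170 = 0.54830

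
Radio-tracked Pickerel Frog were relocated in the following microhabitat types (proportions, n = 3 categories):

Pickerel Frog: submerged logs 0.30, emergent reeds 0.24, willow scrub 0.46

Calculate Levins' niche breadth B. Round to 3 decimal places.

2.784

Σpᵢ² = 0.30² + 0.24² + 0.46² = 0.0900 + 0.0576 + 0.2116 = 0.3592
B = 1 / 0.3592 = 2.78396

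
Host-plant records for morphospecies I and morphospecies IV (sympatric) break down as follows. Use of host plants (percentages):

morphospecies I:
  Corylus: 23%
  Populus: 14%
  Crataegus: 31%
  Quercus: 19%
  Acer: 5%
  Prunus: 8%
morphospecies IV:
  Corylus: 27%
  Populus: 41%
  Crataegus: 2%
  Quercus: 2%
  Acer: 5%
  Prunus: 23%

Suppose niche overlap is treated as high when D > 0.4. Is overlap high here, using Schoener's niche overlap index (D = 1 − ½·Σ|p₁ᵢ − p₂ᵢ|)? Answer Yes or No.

Yes

Convert percentages to proportions (divide by 100).
Σ|p₁ᵢ − p₂ᵢ| = 0.04 + 0.27 + 0.29 + 0.17 + 0.00 + 0.15 = 0.92
D = 1 − ½ × 0.92 = 1 − 0.460 = 0.5400
D = 0.5400 > 0.4 → Yes.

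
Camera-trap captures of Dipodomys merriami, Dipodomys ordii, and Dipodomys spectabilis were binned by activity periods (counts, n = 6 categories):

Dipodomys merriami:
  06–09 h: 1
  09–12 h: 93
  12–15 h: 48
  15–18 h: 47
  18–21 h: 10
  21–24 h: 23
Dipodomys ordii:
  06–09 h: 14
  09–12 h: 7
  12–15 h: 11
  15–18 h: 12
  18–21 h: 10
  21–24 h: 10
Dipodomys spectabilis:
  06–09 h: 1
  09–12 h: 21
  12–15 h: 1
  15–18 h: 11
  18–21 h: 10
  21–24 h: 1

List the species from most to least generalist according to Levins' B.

Proportions for Dipodomys merriami (n=222): 1/222=0.0045, 93/222=0.4189, 48/222=0.2162, 47/222=0.2117, 10/222=0.0450, 23/222=0.1036
Proportions for Dipodomys ordii (n=64): 14/64=0.2188, 7/64=0.1094, 11/64=0.1719, 12/64=0.1875, 10/64=0.1563, 10/64=0.1563
Proportions for Dipodomys spectabilis (n=45): 1/45=0.0222, 21/45=0.4667, 1/45=0.0222, 11/45=0.2444, 10/45=0.2222, 1/45=0.0222
Σp_merrᵢ² = 0.0045² + 0.4189² + 0.2162² + 0.2117² + 0.0450² + 0.1036² = 0.000020 + 0.175477 + 0.046742 + 0.044817 + 0.002025 + 0.010733 = 0.279814
B_merr = 1 / 0.279814 = 3.5738
Σp_ordiᵢ² = 0.2188² + 0.1094² + 0.1719² + 0.1875² + 0.1563² + 0.1563² = 0.047873 + 0.011968 + 0.029550 + 0.035156 + 0.024430 + 0.024430 = 0.173407
B_ordi = 1 / 0.173407 = 5.7668
Σp_specᵢ² = 0.0222² + 0.4667² + 0.0222² + 0.2444² + 0.2222² + 0.0222² = 0.000493 + 0.217809 + 0.000493 + 0.059731 + 0.049373 + 0.000493 = 0.328392
B_spec = 1 / 0.328392 = 3.0451
Ranking by B (broadest → narrowest): Dipodomys ordii (5.77) > Dipodomys merriami (3.57) > Dipodomys spectabilis (3.05)

Dipodomys ordii > Dipodomys merriami > Dipodomys spectabilis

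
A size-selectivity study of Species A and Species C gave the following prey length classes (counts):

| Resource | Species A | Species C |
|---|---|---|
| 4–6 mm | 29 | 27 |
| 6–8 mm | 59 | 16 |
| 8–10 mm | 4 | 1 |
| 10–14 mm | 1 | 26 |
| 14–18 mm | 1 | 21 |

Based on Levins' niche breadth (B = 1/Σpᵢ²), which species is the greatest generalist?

Species C

Proportions for Species A (n=94): 29/94=0.3085, 59/94=0.6277, 4/94=0.0426, 1/94=0.0106, 1/94=0.0106
Proportions for Species C (n=91): 27/91=0.2967, 16/91=0.1758, 1/91=0.0110, 26/91=0.2857, 21/91=0.2308
Σp_Aᵢ² = 0.3085² + 0.6277² + 0.0426² + 0.0106² + 0.0106² = 0.095172 + 0.394007 + 0.001815 + 0.000112 + 0.000112 = 0.491218
B_A = 1 / 0.491218 = 2.0358
Σp_Cᵢ² = 0.2967² + 0.1758² + 0.0110² + 0.2857² + 0.2308² = 0.088031 + 0.030906 + 0.000121 + 0.081624 + 0.053269 = 0.253951
B_C = 1 / 0.253951 = 3.9378
Highest B → broadest niche (most generalist): Species C (B = 3.94).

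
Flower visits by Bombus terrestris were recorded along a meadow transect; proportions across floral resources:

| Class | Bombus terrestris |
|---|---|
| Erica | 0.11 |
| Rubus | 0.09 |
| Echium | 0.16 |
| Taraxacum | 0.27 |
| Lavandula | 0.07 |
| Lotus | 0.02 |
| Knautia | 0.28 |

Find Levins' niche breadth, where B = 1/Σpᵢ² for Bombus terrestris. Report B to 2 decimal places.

Σpᵢ² = 0.11² + 0.09² + 0.16² + 0.27² + 0.07² + 0.02² + 0.28² = 0.0121 + 0.0081 + 0.0256 + 0.0729 + 0.0049 + 0.0004 + 0.0784 = 0.2024
B = 1 / 0.2024 = 4.9407

4.94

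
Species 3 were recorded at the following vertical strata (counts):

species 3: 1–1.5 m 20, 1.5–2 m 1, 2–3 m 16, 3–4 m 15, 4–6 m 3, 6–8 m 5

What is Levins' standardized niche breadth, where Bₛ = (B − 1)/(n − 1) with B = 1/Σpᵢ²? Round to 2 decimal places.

0.59

Proportions for species 3 (n=60): 20/60=0.3333, 1/60=0.0167, 16/60=0.2667, 15/60=0.2500, 3/60=0.0500, 5/60=0.0833
Σpᵢ² = 0.3333² + 0.0167² + 0.2667² + 0.2500² + 0.0500² + 0.0833² = 0.111089 + 0.000279 + 0.071129 + 0.062500 + 0.002500 + 0.006939 = 0.254436
B = 1 / 0.254436 = 3.9303
Bₛ = (B − 1)/(n − 1) = (3.9303 − 1)/(6 − 1) = 2.9303/5 = 0.5861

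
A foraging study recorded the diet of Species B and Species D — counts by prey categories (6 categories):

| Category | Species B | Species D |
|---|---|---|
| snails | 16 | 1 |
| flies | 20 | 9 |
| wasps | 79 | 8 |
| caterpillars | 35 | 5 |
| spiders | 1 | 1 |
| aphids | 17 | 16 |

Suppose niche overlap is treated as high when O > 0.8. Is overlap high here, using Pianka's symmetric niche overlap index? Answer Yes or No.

Proportions for Species B (n=168): 16/168=0.0952, 20/168=0.1190, 79/168=0.4702, 35/168=0.2083, 1/168=0.0060, 17/168=0.1012
Proportions for Species D (n=40): 1/40=0.0250, 9/40=0.2250, 8/40=0.2000, 5/40=0.1250, 1/40=0.0250, 16/40=0.4000
Σ p₁ᵢp₂ᵢ = 0.002380 + 0.026775 + 0.094040 + 0.026038 + 0.000150 + 0.040480 = 0.189863
Σp_1ᵢ² = 0.0952² + 0.1190² + 0.4702² + 0.2083² + 0.0060² + 0.1012² = 0.009063 + 0.014161 + 0.221088 + 0.043389 + 0.000036 + 0.010241 = 0.297978
Σp_2ᵢ² = 0.0250² + 0.2250² + 0.2000² + 0.1250² + 0.0250² + 0.4000² = 0.000625 + 0.050625 + 0.040000 + 0.015625 + 0.000625 + 0.160000 = 0.267500
O = 0.189863 / √(0.297978 × 0.267500) = 0.189863 / 0.2823280 = 0.6725
O = 0.6725 < 0.8 → No.

No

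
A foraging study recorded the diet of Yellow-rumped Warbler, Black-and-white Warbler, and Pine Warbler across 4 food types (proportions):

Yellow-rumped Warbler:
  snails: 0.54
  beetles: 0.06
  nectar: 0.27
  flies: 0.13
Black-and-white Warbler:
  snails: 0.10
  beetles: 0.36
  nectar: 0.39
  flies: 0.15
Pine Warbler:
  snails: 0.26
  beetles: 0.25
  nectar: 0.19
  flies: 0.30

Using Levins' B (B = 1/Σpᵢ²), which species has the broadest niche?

Pine Warbler

Σp_Yellᵢ² = 0.54² + 0.06² + 0.27² + 0.13² = 0.2916 + 0.0036 + 0.0729 + 0.0169 = 0.3850
B_Yell = 1 / 0.3850 = 2.5974
Σp_Blacᵢ² = 0.10² + 0.36² + 0.39² + 0.15² = 0.0100 + 0.1296 + 0.1521 + 0.0225 = 0.3142
B_Blac = 1 / 0.3142 = 3.1827
Σp_Pineᵢ² = 0.26² + 0.25² + 0.19² + 0.30² = 0.0676 + 0.0625 + 0.0361 + 0.0900 = 0.2562
B_Pine = 1 / 0.2562 = 3.9032
Highest B → broadest niche (most generalist): Pine Warbler (B = 3.90).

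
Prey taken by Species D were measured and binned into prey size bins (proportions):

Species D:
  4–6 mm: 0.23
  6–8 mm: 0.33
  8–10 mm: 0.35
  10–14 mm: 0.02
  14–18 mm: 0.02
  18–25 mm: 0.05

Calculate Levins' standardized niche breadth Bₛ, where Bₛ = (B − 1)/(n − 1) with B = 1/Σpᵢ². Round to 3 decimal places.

0.495

Σpᵢ² = 0.23² + 0.33² + 0.35² + 0.02² + 0.02² + 0.05² = 0.0529 + 0.1089 + 0.1225 + 0.0004 + 0.0004 + 0.0025 = 0.2876
B = 1 / 0.2876 = 3.47705
Bₛ = (B − 1)/(n − 1) = (3.47705 − 1)/(6 − 1) = 2.47705/5 = 0.49541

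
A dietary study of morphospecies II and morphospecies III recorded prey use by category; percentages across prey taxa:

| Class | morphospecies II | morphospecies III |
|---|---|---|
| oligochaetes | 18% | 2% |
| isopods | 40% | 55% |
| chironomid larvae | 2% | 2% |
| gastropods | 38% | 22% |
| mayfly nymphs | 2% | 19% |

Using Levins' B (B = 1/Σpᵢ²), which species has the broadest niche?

Convert percentages to proportions (divide by 100).
Σp_IIᵢ² = 0.18² + 0.40² + 0.02² + 0.38² + 0.02² = 0.0324 + 0.1600 + 0.0004 + 0.1444 + 0.0004 = 0.3376
B_II = 1 / 0.3376 = 2.9621
Σp_IIIᵢ² = 0.02² + 0.55² + 0.02² + 0.22² + 0.19² = 0.0004 + 0.3025 + 0.0004 + 0.0484 + 0.0361 = 0.3878
B_III = 1 / 0.3878 = 2.5786
Highest B → broadest niche (most generalist): morphospecies II (B = 2.96).

morphospecies II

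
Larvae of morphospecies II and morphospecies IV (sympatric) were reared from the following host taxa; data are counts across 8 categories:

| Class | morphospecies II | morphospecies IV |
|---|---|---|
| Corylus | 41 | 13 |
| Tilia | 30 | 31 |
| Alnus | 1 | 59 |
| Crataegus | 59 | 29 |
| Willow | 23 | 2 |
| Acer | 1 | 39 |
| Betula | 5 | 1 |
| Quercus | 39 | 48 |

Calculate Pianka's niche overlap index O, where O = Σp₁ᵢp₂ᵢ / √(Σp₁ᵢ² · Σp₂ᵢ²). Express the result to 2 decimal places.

Proportions for morphospecies II (n=199): 41/199=0.2060, 30/199=0.1508, 1/199=0.0050, 59/199=0.2965, 23/199=0.1156, 1/199=0.0050, 5/199=0.0251, 39/199=0.1960
Proportions for morphospecies IV (n=222): 13/222=0.0586, 31/222=0.1396, 59/222=0.2658, 29/222=0.1306, 2/222=0.0090, 39/222=0.1757, 1/222=0.0045, 48/222=0.2162
Σ p₁ᵢp₂ᵢ = 0.012072 + 0.021052 + 0.001329 + 0.038723 + 0.001040 + 0.000879 + 0.000113 + 0.042375 = 0.117583
Σp_1ᵢ² = 0.2060² + 0.1508² + 0.0050² + 0.2965² + 0.1156² + 0.0050² + 0.0251² + 0.1960² = 0.042436 + 0.022741 + 0.000025 + 0.087912 + 0.013363 + 0.000025 + 0.000630 + 0.038416 = 0.205548
Σp_2ᵢ² = 0.0586² + 0.1396² + 0.2658² + 0.1306² + 0.0090² + 0.1757² + 0.0045² + 0.2162² = 0.003434 + 0.019488 + 0.070650 + 0.017056 + 0.000081 + 0.030870 + 0.000020 + 0.046742 = 0.188341
O = 0.117583 / √(0.205548 × 0.188341) = 0.117583 / 0.1967565 = 0.5976

0.60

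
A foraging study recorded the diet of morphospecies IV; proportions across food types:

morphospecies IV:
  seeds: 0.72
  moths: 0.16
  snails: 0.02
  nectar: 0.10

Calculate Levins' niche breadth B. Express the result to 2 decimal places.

Σpᵢ² = 0.72² + 0.16² + 0.02² + 0.10² = 0.5184 + 0.0256 + 0.0004 + 0.0100 = 0.5544
B = 1 / 0.5544 = 1.8038

1.80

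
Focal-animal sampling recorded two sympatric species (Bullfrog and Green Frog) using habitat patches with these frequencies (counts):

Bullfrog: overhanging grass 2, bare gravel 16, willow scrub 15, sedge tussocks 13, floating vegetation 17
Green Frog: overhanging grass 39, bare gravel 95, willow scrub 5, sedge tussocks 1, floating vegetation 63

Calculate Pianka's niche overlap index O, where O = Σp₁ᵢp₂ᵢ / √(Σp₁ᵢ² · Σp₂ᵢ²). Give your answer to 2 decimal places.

0.74

Proportions for Bullfrog (n=63): 2/63=0.0317, 16/63=0.2540, 15/63=0.2381, 13/63=0.2063, 17/63=0.2698
Proportions for Green Frog (n=203): 39/203=0.1921, 95/203=0.4680, 5/203=0.0246, 1/203=0.0049, 63/203=0.3103
Σ p₁ᵢp₂ᵢ = 0.006090 + 0.118872 + 0.005857 + 0.001011 + 0.083719 = 0.215549
Σp_1ᵢ² = 0.0317² + 0.2540² + 0.2381² + 0.2063² + 0.2698² = 0.001005 + 0.064516 + 0.056692 + 0.042560 + 0.072792 = 0.237565
Σp_2ᵢ² = 0.1921² + 0.4680² + 0.0246² + 0.0049² + 0.3103² = 0.036902 + 0.219024 + 0.000605 + 0.000024 + 0.096286 = 0.352841
O = 0.215549 / √(0.237565 × 0.352841) = 0.215549 / 0.2895215 = 0.7445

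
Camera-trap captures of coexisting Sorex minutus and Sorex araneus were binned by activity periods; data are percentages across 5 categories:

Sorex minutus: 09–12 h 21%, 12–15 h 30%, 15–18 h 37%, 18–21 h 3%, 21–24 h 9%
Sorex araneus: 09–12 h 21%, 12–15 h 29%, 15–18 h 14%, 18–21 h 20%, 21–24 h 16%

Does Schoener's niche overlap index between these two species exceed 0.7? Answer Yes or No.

Yes

Convert percentages to proportions (divide by 100).
Σ|p₁ᵢ − p₂ᵢ| = 0.00 + 0.01 + 0.23 + 0.17 + 0.07 = 0.48
D = 1 − ½ × 0.48 = 1 − 0.240 = 0.7600
D = 0.7600 > 0.7 → Yes.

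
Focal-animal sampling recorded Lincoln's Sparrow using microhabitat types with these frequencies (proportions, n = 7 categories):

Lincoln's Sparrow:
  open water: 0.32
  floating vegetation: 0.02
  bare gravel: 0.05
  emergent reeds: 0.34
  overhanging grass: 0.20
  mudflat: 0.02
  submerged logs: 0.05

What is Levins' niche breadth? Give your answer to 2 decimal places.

3.79

Σpᵢ² = 0.32² + 0.02² + 0.05² + 0.34² + 0.20² + 0.02² + 0.05² = 0.1024 + 0.0004 + 0.0025 + 0.1156 + 0.0400 + 0.0004 + 0.0025 = 0.2638
B = 1 / 0.2638 = 3.7908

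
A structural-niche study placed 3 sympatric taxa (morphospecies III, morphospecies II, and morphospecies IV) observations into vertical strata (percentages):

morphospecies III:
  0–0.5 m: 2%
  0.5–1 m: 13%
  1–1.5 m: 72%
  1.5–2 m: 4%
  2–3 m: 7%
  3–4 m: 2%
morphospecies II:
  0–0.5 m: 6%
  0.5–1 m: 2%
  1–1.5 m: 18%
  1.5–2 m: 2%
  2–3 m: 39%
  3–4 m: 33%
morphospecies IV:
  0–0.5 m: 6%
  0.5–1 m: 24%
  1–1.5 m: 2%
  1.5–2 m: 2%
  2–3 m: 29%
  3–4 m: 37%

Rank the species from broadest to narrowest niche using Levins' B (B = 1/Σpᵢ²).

morphospecies IV > morphospecies II > morphospecies III

Convert percentages to proportions (divide by 100).
Σp_IIIᵢ² = 0.02² + 0.13² + 0.72² + 0.04² + 0.07² + 0.02² = 0.0004 + 0.0169 + 0.5184 + 0.0016 + 0.0049 + 0.0004 = 0.5426
B_III = 1 / 0.5426 = 1.8430
Σp_IIᵢ² = 0.06² + 0.02² + 0.18² + 0.02² + 0.39² + 0.33² = 0.0036 + 0.0004 + 0.0324 + 0.0004 + 0.1521 + 0.1089 = 0.2978
B_II = 1 / 0.2978 = 3.3580
Σp_IVᵢ² = 0.06² + 0.24² + 0.02² + 0.02² + 0.29² + 0.37² = 0.0036 + 0.0576 + 0.0004 + 0.0004 + 0.0841 + 0.1369 = 0.2830
B_IV = 1 / 0.2830 = 3.5336
Ranking by B (broadest → narrowest): morphospecies IV (3.53) > morphospecies II (3.36) > morphospecies III (1.84)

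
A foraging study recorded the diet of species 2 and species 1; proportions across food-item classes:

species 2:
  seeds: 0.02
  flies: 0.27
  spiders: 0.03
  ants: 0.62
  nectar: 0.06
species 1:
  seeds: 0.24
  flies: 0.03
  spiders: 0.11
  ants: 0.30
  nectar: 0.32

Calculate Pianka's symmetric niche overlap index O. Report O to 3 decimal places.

0.635

Σ p₁ᵢp₂ᵢ = 0.0048 + 0.0081 + 0.0033 + 0.1860 + 0.0192 = 0.2214
Σp_1ᵢ² = 0.02² + 0.27² + 0.03² + 0.62² + 0.06² = 0.0004 + 0.0729 + 0.0009 + 0.3844 + 0.0036 = 0.4622
Σp_2ᵢ² = 0.24² + 0.03² + 0.11² + 0.30² + 0.32² = 0.0576 + 0.0009 + 0.0121 + 0.0900 + 0.1024 = 0.2630
O = 0.2214 / √(0.4622 × 0.2630) = 0.2214 / 0.348653 = 0.63502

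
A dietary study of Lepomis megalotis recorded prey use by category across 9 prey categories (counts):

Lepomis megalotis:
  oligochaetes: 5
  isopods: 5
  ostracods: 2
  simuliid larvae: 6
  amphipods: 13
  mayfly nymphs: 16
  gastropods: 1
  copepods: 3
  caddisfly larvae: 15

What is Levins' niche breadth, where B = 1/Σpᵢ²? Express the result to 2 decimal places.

5.81

Proportions for Lepomis megalotis (n=66): 5/66=0.0758, 5/66=0.0758, 2/66=0.0303, 6/66=0.0909, 13/66=0.1970, 16/66=0.2424, 1/66=0.0152, 3/66=0.0455, 15/66=0.2273
Σpᵢ² = 0.0758² + 0.0758² + 0.0303² + 0.0909² + 0.1970² + 0.2424² + 0.0152² + 0.0455² + 0.2273² = 0.005746 + 0.005746 + 0.000918 + 0.008263 + 0.038809 + 0.058758 + 0.000231 + 0.002070 + 0.051665 = 0.172206
B = 1 / 0.172206 = 5.8070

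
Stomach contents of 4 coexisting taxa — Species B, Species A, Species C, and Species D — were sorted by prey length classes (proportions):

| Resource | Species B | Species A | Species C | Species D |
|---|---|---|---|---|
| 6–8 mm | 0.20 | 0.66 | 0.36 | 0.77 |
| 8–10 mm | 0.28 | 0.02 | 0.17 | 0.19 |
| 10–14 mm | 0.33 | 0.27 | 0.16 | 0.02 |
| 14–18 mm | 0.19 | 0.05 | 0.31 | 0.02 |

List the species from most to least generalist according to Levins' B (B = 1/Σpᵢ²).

Species B > Species C > Species A > Species D

Σp_Bᵢ² = 0.20² + 0.28² + 0.33² + 0.19² = 0.0400 + 0.0784 + 0.1089 + 0.0361 = 0.2634
B_B = 1 / 0.2634 = 3.7965
Σp_Aᵢ² = 0.66² + 0.02² + 0.27² + 0.05² = 0.4356 + 0.0004 + 0.0729 + 0.0025 = 0.5114
B_A = 1 / 0.5114 = 1.9554
Σp_Cᵢ² = 0.36² + 0.17² + 0.16² + 0.31² = 0.1296 + 0.0289 + 0.0256 + 0.0961 = 0.2802
B_C = 1 / 0.2802 = 3.5689
Σp_Dᵢ² = 0.77² + 0.19² + 0.02² + 0.02² = 0.5929 + 0.0361 + 0.0004 + 0.0004 = 0.6298
B_D = 1 / 0.6298 = 1.5878
Ranking by B (broadest → narrowest): Species B (3.80) > Species C (3.57) > Species A (1.96) > Species D (1.59)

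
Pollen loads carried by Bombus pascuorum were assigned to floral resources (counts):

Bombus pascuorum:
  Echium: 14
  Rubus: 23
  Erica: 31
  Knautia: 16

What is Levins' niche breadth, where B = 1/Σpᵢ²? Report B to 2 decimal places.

3.63

Proportions for Bombus pascuorum (n=84): 14/84=0.1667, 23/84=0.2738, 31/84=0.3690, 16/84=0.1905
Σpᵢ² = 0.1667² + 0.2738² + 0.3690² + 0.1905² = 0.027789 + 0.074966 + 0.136161 + 0.036290 = 0.275206
B = 1 / 0.275206 = 3.6336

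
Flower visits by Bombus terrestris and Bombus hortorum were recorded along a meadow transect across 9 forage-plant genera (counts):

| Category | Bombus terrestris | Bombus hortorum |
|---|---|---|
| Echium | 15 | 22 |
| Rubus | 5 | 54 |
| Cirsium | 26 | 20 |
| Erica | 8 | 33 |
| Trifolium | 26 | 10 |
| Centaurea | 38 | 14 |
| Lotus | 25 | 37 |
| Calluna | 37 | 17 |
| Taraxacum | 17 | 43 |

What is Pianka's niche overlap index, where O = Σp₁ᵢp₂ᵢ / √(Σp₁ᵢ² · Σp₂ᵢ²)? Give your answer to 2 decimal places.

Proportions for Bombus terrestris (n=197): 15/197=0.0761, 5/197=0.0254, 26/197=0.1320, 8/197=0.0406, 26/197=0.1320, 38/197=0.1929, 25/197=0.1269, 37/197=0.1878, 17/197=0.0863
Proportions for Bombus hortorum (n=250): 22/250=0.0880, 54/250=0.2160, 20/250=0.0800, 33/250=0.1320, 10/250=0.0400, 14/250=0.0560, 37/250=0.1480, 17/250=0.0680, 43/250=0.1720
Σ p₁ᵢp₂ᵢ = 0.006697 + 0.005486 + 0.010560 + 0.005359 + 0.005280 + 0.010802 + 0.018781 + 0.012770 + 0.014844 = 0.090579
Σp_1ᵢ² = 0.0761² + 0.0254² + 0.1320² + 0.0406² + 0.1320² + 0.1929² + 0.1269² + 0.1878² + 0.0863² = 0.005791 + 0.000645 + 0.017424 + 0.001648 + 0.017424 + 0.037210 + 0.016104 + 0.035269 + 0.007448 = 0.138963
Σp_2ᵢ² = 0.0880² + 0.2160² + 0.0800² + 0.1320² + 0.0400² + 0.0560² + 0.1480² + 0.0680² + 0.1720² = 0.007744 + 0.046656 + 0.006400 + 0.017424 + 0.001600 + 0.003136 + 0.021904 + 0.004624 + 0.029584 = 0.139072
O = 0.090579 / √(0.138963 × 0.139072) = 0.090579 / 0.1390175 = 0.6516

0.65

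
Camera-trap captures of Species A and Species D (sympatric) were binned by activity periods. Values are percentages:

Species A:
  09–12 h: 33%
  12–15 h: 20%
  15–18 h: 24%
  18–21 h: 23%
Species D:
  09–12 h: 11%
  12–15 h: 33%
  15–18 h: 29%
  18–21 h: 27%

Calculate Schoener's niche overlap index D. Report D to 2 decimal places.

Convert percentages to proportions (divide by 100).
Σ|p₁ᵢ − p₂ᵢ| = 0.22 + 0.13 + 0.05 + 0.04 = 0.44
D = 1 − ½ × 0.44 = 1 − 0.220 = 0.7800

0.78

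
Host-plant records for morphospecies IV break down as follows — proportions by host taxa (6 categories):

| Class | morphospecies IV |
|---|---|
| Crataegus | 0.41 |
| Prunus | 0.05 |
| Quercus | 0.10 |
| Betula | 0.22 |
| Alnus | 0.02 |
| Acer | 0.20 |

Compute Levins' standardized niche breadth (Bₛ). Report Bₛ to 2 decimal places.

Σpᵢ² = 0.41² + 0.05² + 0.10² + 0.22² + 0.02² + 0.20² = 0.1681 + 0.0025 + 0.0100 + 0.0484 + 0.0004 + 0.0400 = 0.2694
B = 1 / 0.2694 = 3.7120
Bₛ = (B − 1)/(n − 1) = (3.7120 − 1)/(6 − 1) = 2.7120/5 = 0.5424

0.54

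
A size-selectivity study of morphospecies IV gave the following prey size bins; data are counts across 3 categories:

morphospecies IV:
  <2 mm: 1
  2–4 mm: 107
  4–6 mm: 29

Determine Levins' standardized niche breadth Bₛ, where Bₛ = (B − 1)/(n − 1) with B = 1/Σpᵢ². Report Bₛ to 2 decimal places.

Proportions for morphospecies IV (n=137): 1/137=0.0073, 107/137=0.7810, 29/137=0.2117
Σpᵢ² = 0.0073² + 0.7810² + 0.2117² = 0.000053 + 0.609961 + 0.044817 = 0.654831
B = 1 / 0.654831 = 1.5271
Bₛ = (B − 1)/(n − 1) = (1.5271 − 1)/(3 − 1) = 0.5271/2 = 0.2636

0.26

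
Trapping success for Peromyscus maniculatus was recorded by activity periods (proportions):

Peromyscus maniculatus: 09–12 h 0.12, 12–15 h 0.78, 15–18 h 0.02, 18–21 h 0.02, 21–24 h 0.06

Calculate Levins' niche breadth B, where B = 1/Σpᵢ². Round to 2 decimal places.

Σpᵢ² = 0.12² + 0.78² + 0.02² + 0.02² + 0.06² = 0.0144 + 0.6084 + 0.0004 + 0.0004 + 0.0036 = 0.6272
B = 1 / 0.6272 = 1.5944

1.59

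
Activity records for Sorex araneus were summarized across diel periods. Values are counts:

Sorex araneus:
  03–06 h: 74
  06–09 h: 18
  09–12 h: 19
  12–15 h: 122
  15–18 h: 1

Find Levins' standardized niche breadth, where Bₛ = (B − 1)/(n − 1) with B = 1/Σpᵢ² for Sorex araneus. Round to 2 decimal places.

0.40

Proportions for Sorex araneus (n=234): 74/234=0.3162, 18/234=0.0769, 19/234=0.0812, 122/234=0.5214, 1/234=0.0043
Σpᵢ² = 0.3162² + 0.0769² + 0.0812² + 0.5214² + 0.0043² = 0.099982 + 0.005914 + 0.006593 + 0.271858 + 0.000018 = 0.384365
B = 1 / 0.384365 = 2.6017
Bₛ = (B − 1)/(n − 1) = (2.6017 − 1)/(5 − 1) = 1.6017/4 = 0.4004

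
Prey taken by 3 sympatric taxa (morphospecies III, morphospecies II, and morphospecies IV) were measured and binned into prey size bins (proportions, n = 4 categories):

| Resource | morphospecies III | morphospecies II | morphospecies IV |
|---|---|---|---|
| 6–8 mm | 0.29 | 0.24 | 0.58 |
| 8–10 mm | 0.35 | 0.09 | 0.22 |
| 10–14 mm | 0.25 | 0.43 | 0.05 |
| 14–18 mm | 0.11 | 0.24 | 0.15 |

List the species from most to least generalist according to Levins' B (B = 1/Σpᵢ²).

Σp_IIIᵢ² = 0.29² + 0.35² + 0.25² + 0.11² = 0.0841 + 0.1225 + 0.0625 + 0.0121 = 0.2812
B_III = 1 / 0.2812 = 3.5562
Σp_IIᵢ² = 0.24² + 0.09² + 0.43² + 0.24² = 0.0576 + 0.0081 + 0.1849 + 0.0576 = 0.3082
B_II = 1 / 0.3082 = 3.2446
Σp_IVᵢ² = 0.58² + 0.22² + 0.05² + 0.15² = 0.3364 + 0.0484 + 0.0025 + 0.0225 = 0.4098
B_IV = 1 / 0.4098 = 2.4402
Ranking by B (broadest → narrowest): morphospecies III (3.56) > morphospecies II (3.24) > morphospecies IV (2.44)

morphospecies III > morphospecies II > morphospecies IV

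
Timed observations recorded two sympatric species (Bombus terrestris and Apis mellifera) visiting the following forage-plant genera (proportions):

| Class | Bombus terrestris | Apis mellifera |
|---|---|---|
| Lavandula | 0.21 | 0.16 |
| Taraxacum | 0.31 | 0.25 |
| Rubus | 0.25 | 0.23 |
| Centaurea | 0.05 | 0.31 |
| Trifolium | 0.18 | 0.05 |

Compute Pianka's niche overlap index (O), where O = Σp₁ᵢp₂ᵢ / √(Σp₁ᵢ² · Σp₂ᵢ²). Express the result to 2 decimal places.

0.81

Σ p₁ᵢp₂ᵢ = 0.0336 + 0.0775 + 0.0575 + 0.0155 + 0.0090 = 0.1931
Σp_1ᵢ² = 0.21² + 0.31² + 0.25² + 0.05² + 0.18² = 0.0441 + 0.0961 + 0.0625 + 0.0025 + 0.0324 = 0.2376
Σp_2ᵢ² = 0.16² + 0.25² + 0.23² + 0.31² + 0.05² = 0.0256 + 0.0625 + 0.0529 + 0.0961 + 0.0025 = 0.2396
O = 0.1931 / √(0.2376 × 0.2396) = 0.1931 / 0.23860 = 0.8093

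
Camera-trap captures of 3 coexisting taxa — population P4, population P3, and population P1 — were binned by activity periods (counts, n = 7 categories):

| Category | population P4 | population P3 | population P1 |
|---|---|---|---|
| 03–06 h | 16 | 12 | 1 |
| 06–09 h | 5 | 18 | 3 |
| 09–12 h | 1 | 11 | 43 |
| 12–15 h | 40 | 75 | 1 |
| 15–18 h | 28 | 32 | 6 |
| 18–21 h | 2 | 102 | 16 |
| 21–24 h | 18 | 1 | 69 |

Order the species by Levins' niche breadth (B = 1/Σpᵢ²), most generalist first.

population P4 > population P3 > population P1

Proportions for population P4 (n=110): 16/110=0.1455, 5/110=0.0455, 1/110=0.0091, 40/110=0.3636, 28/110=0.2545, 2/110=0.0182, 18/110=0.1636
Proportions for population P3 (n=251): 12/251=0.0478, 18/251=0.0717, 11/251=0.0438, 75/251=0.2988, 32/251=0.1275, 102/251=0.4064, 1/251=0.0040
Proportions for population P1 (n=139): 1/139=0.0072, 3/139=0.0216, 43/139=0.3094, 1/139=0.0072, 6/139=0.0432, 16/139=0.1151, 69/139=0.4964
Σp_P4ᵢ² = 0.1455² + 0.0455² + 0.0091² + 0.3636² + 0.2545² + 0.0182² + 0.1636² = 0.021170 + 0.002070 + 0.000083 + 0.132205 + 0.064770 + 0.000331 + 0.026765 = 0.247394
B_P4 = 1 / 0.247394 = 4.0421
Σp_P3ᵢ² = 0.0478² + 0.0717² + 0.0438² + 0.2988² + 0.1275² + 0.4064² + 0.0040² = 0.002285 + 0.005141 + 0.001918 + 0.089281 + 0.016256 + 0.165161 + 0.000016 = 0.280058
B_P3 = 1 / 0.280058 = 3.5707
Σp_P1ᵢ² = 0.0072² + 0.0216² + 0.3094² + 0.0072² + 0.0432² + 0.1151² + 0.4964² = 0.000052 + 0.000467 + 0.095728 + 0.000052 + 0.001866 + 0.013248 + 0.246413 = 0.357826
B_P1 = 1 / 0.357826 = 2.7947
Ranking by B (broadest → narrowest): population P4 (4.04) > population P3 (3.57) > population P1 (2.79)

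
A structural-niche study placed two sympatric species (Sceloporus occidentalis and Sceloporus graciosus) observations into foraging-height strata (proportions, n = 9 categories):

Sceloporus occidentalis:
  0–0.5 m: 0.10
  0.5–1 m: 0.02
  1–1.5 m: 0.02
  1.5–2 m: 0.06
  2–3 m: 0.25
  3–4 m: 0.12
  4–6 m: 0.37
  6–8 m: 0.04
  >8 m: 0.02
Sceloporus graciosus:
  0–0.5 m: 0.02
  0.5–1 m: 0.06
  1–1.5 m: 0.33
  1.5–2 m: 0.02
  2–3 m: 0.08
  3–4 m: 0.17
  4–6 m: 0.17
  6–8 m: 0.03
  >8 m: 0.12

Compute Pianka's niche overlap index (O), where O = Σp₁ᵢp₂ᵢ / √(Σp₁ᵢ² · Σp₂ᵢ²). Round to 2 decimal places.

Σ p₁ᵢp₂ᵢ = 0.0020 + 0.0012 + 0.0066 + 0.0012 + 0.0200 + 0.0204 + 0.0629 + 0.0012 + 0.0024 = 0.1179
Σp_1ᵢ² = 0.10² + 0.02² + 0.02² + 0.06² + 0.25² + 0.12² + 0.37² + 0.04² + 0.02² = 0.0100 + 0.0004 + 0.0004 + 0.0036 + 0.0625 + 0.0144 + 0.1369 + 0.0016 + 0.0004 = 0.2302
Σp_2ᵢ² = 0.02² + 0.06² + 0.33² + 0.02² + 0.08² + 0.17² + 0.17² + 0.03² + 0.12² = 0.0004 + 0.0036 + 0.1089 + 0.0004 + 0.0064 + 0.0289 + 0.0289 + 0.0009 + 0.0144 = 0.1928
O = 0.1179 / √(0.2302 × 0.1928) = 0.1179 / 0.21067 = 0.5596

0.56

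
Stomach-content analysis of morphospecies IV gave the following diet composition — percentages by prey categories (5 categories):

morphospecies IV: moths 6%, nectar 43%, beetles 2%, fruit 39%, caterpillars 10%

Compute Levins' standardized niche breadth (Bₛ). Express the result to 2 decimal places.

0.46

Convert percentages to proportions (divide by 100).
Σpᵢ² = 0.06² + 0.43² + 0.02² + 0.39² + 0.10² = 0.0036 + 0.1849 + 0.0004 + 0.1521 + 0.0100 = 0.3510
B = 1 / 0.3510 = 2.8490
Bₛ = (B − 1)/(n − 1) = (2.8490 − 1)/(5 − 1) = 1.8490/4 = 0.4623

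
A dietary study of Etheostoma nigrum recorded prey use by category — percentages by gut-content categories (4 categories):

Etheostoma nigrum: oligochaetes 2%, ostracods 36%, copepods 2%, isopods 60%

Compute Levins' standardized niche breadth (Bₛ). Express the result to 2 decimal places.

0.35

Convert percentages to proportions (divide by 100).
Σpᵢ² = 0.02² + 0.36² + 0.02² + 0.60² = 0.0004 + 0.1296 + 0.0004 + 0.3600 = 0.4904
B = 1 / 0.4904 = 2.0392
Bₛ = (B − 1)/(n − 1) = (2.0392 − 1)/(4 − 1) = 1.0392/3 = 0.3464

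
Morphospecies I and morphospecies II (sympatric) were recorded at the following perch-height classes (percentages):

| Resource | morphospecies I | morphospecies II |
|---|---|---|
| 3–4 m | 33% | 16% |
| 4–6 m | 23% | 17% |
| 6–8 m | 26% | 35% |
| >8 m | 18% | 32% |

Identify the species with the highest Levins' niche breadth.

morphospecies I

Convert percentages to proportions (divide by 100).
Σp_Iᵢ² = 0.33² + 0.23² + 0.26² + 0.18² = 0.1089 + 0.0529 + 0.0676 + 0.0324 = 0.2618
B_I = 1 / 0.2618 = 3.8197
Σp_IIᵢ² = 0.16² + 0.17² + 0.35² + 0.32² = 0.0256 + 0.0289 + 0.1225 + 0.1024 = 0.2794
B_II = 1 / 0.2794 = 3.5791
Highest B → broadest niche (most generalist): morphospecies I (B = 3.82).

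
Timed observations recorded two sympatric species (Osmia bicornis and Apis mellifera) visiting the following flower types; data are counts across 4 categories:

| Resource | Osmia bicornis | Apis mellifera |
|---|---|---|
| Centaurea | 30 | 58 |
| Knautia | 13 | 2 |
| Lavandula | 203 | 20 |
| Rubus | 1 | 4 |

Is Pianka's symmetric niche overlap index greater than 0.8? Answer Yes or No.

No

Proportions for Osmia bicornis (n=247): 30/247=0.1215, 13/247=0.0526, 203/247=0.8219, 1/247=0.0040
Proportions for Apis mellifera (n=84): 58/84=0.6905, 2/84=0.0238, 20/84=0.2381, 4/84=0.0476
Σ p₁ᵢp₂ᵢ = 0.083896 + 0.001252 + 0.195694 + 0.000190 = 0.281032
Σp_1ᵢ² = 0.1215² + 0.0526² + 0.8219² + 0.0040² = 0.014762 + 0.002767 + 0.675520 + 0.000016 = 0.693065
Σp_2ᵢ² = 0.6905² + 0.0238² + 0.2381² + 0.0476² = 0.476790 + 0.000566 + 0.056692 + 0.002266 = 0.536314
O = 0.281032 / √(0.693065 × 0.536314) = 0.281032 / 0.6096724 = 0.4610
O = 0.4610 < 0.8 → No.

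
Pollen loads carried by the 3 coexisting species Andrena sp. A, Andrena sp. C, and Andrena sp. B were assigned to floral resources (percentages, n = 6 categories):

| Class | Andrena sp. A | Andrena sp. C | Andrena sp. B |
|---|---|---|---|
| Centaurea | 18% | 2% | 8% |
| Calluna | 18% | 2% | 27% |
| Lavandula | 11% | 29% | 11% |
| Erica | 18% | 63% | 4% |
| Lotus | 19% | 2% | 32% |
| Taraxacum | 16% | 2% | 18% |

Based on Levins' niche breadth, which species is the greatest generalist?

Andrena sp. A

Convert percentages to proportions (divide by 100).
Σp_Aᵢ² = 0.18² + 0.18² + 0.11² + 0.18² + 0.19² + 0.16² = 0.0324 + 0.0324 + 0.0121 + 0.0324 + 0.0361 + 0.0256 = 0.1710
B_A = 1 / 0.1710 = 5.8480
Σp_Cᵢ² = 0.02² + 0.02² + 0.29² + 0.63² + 0.02² + 0.02² = 0.0004 + 0.0004 + 0.0841 + 0.3969 + 0.0004 + 0.0004 = 0.4826
B_C = 1 / 0.4826 = 2.0721
Σp_Bᵢ² = 0.08² + 0.27² + 0.11² + 0.04² + 0.32² + 0.18² = 0.0064 + 0.0729 + 0.0121 + 0.0016 + 0.1024 + 0.0324 = 0.2278
B_B = 1 / 0.2278 = 4.3898
Highest B → broadest niche (most generalist): Andrena sp. A (B = 5.85).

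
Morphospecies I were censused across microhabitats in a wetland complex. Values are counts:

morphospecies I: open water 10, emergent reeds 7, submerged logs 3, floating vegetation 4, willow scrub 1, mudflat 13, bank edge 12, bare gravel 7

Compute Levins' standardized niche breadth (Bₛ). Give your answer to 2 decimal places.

0.72

Proportions for morphospecies I (n=57): 10/57=0.1754, 7/57=0.1228, 3/57=0.0526, 4/57=0.0702, 1/57=0.0175, 13/57=0.2281, 12/57=0.2105, 7/57=0.1228
Σpᵢ² = 0.1754² + 0.1228² + 0.0526² + 0.0702² + 0.0175² + 0.2281² + 0.2105² + 0.1228² = 0.030765 + 0.015080 + 0.002767 + 0.004928 + 0.000306 + 0.052030 + 0.044310 + 0.015080 = 0.165266
B = 1 / 0.165266 = 6.0509
Bₛ = (B − 1)/(n − 1) = (6.0509 − 1)/(8 − 1) = 5.0509/7 = 0.7216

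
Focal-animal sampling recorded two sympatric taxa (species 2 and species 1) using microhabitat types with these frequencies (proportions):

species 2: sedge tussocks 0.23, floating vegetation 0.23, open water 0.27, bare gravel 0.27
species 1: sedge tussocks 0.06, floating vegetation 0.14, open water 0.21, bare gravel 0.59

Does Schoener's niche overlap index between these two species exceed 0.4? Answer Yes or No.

Σ|p₁ᵢ − p₂ᵢ| = 0.17 + 0.09 + 0.06 + 0.32 = 0.64
D = 1 − ½ × 0.64 = 1 − 0.320 = 0.6800
D = 0.6800 > 0.4 → Yes.

Yes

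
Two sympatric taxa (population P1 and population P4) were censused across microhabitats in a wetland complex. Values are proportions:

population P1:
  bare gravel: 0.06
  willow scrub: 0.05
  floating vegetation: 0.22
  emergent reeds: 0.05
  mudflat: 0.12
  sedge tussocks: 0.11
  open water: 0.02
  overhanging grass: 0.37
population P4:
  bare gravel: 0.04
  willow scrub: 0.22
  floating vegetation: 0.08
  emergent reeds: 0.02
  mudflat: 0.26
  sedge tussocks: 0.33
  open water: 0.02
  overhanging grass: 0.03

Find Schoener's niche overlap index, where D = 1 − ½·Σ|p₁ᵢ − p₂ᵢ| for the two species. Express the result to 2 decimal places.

0.47

Σ|p₁ᵢ − p₂ᵢ| = 0.02 + 0.17 + 0.14 + 0.03 + 0.14 + 0.22 + 0.00 + 0.34 = 1.06
D = 1 − ½ × 1.06 = 1 − 0.530 = 0.4700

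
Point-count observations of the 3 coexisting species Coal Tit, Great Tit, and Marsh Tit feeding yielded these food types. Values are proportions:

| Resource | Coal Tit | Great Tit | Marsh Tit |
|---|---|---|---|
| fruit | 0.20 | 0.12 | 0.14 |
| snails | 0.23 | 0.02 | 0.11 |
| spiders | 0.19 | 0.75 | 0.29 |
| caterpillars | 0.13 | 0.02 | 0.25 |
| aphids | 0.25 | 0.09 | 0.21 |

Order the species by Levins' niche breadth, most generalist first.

Coal Tit > Marsh Tit > Great Tit

Σp_Coalᵢ² = 0.20² + 0.23² + 0.19² + 0.13² + 0.25² = 0.0400 + 0.0529 + 0.0361 + 0.0169 + 0.0625 = 0.2084
B_Coal = 1 / 0.2084 = 4.7985
Σp_Greaᵢ² = 0.12² + 0.02² + 0.75² + 0.02² + 0.09² = 0.0144 + 0.0004 + 0.5625 + 0.0004 + 0.0081 = 0.5858
B_Grea = 1 / 0.5858 = 1.7071
Σp_Marsᵢ² = 0.14² + 0.11² + 0.29² + 0.25² + 0.21² = 0.0196 + 0.0121 + 0.0841 + 0.0625 + 0.0441 = 0.2224
B_Mars = 1 / 0.2224 = 4.4964
Ranking by B (broadest → narrowest): Coal Tit (4.80) > Marsh Tit (4.50) > Great Tit (1.71)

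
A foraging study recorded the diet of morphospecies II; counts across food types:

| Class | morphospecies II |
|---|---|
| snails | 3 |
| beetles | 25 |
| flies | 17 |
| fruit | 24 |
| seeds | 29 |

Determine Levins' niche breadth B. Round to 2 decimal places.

Proportions for morphospecies II (n=98): 3/98=0.0306, 25/98=0.2551, 17/98=0.1735, 24/98=0.2449, 29/98=0.2959
Σpᵢ² = 0.0306² + 0.2551² + 0.1735² + 0.2449² + 0.2959² = 0.000936 + 0.065076 + 0.030102 + 0.059976 + 0.087557 = 0.243647
B = 1 / 0.243647 = 4.1043

4.10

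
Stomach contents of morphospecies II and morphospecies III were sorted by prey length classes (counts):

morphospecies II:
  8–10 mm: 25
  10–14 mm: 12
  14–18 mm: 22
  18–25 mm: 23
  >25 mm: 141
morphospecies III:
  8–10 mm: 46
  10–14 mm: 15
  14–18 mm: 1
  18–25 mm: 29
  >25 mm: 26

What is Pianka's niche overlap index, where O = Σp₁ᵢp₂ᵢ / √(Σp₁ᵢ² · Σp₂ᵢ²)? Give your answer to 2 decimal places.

0.62

Proportions for morphospecies II (n=223): 25/223=0.1121, 12/223=0.0538, 22/223=0.0987, 23/223=0.1031, 141/223=0.6323
Proportions for morphospecies III (n=117): 46/117=0.3932, 15/117=0.1282, 1/117=0.0085, 29/117=0.2479, 26/117=0.2222
Σ p₁ᵢp₂ᵢ = 0.044078 + 0.006897 + 0.000839 + 0.025558 + 0.140497 = 0.217869
Σp_1ᵢ² = 0.1121² + 0.0538² + 0.0987² + 0.1031² + 0.6323² = 0.012566 + 0.002894 + 0.009742 + 0.010630 + 0.399803 = 0.435635
Σp_2ᵢ² = 0.3932² + 0.1282² + 0.0085² + 0.2479² + 0.2222² = 0.154606 + 0.016435 + 0.000072 + 0.061454 + 0.049373 = 0.281940
O = 0.217869 / √(0.435635 × 0.281940) = 0.217869 / 0.3504610 = 0.6217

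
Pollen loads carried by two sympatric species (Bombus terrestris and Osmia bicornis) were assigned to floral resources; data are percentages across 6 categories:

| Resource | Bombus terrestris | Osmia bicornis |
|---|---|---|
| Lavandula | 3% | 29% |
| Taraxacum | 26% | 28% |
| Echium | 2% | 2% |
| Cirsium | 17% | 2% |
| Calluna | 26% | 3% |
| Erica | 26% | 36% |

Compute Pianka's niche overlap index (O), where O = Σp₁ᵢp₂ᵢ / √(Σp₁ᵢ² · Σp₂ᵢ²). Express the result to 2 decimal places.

0.71

Convert percentages to proportions (divide by 100).
Σ p₁ᵢp₂ᵢ = 0.0087 + 0.0728 + 0.0004 + 0.0034 + 0.0078 + 0.0936 = 0.1867
Σp_1ᵢ² = 0.03² + 0.26² + 0.02² + 0.17² + 0.26² + 0.26² = 0.0009 + 0.0676 + 0.0004 + 0.0289 + 0.0676 + 0.0676 = 0.2330
Σp_2ᵢ² = 0.29² + 0.28² + 0.02² + 0.02² + 0.03² + 0.36² = 0.0841 + 0.0784 + 0.0004 + 0.0004 + 0.0009 + 0.1296 = 0.2938
O = 0.1867 / √(0.2330 × 0.2938) = 0.1867 / 0.26164 = 0.7136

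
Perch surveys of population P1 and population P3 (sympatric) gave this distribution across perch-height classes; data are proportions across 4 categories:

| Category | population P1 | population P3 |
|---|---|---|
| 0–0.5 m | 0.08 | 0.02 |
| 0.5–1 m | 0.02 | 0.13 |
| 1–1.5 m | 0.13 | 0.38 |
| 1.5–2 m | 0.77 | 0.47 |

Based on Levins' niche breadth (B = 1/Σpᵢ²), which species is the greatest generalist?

population P3

Σp_P1ᵢ² = 0.08² + 0.02² + 0.13² + 0.77² = 0.0064 + 0.0004 + 0.0169 + 0.5929 = 0.6166
B_P1 = 1 / 0.6166 = 1.6218
Σp_P3ᵢ² = 0.02² + 0.13² + 0.38² + 0.47² = 0.0004 + 0.0169 + 0.1444 + 0.2209 = 0.3826
B_P3 = 1 / 0.3826 = 2.6137
Highest B → broadest niche (most generalist): population P3 (B = 2.61).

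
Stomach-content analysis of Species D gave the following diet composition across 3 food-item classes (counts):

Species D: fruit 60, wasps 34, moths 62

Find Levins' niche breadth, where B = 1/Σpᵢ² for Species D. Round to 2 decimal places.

2.83

Proportions for Species D (n=156): 60/156=0.3846, 34/156=0.2179, 62/156=0.3974
Σpᵢ² = 0.3846² + 0.2179² + 0.3974² = 0.147917 + 0.047480 + 0.157927 = 0.353324
B = 1 / 0.353324 = 2.8303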